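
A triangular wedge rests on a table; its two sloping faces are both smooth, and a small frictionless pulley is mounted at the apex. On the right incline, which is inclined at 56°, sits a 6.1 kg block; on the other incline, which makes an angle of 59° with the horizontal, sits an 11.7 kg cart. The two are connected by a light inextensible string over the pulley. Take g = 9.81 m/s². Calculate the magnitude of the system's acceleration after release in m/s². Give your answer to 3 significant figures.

Resolve each weight along its own incline: the 6.1 kg mass has component 6.1 × 9.81 × sin 56° = 49.610 N down its slope, and the 11.7 kg mass has 11.7 × 9.81 × sin 59° = 98.383 N down its slope.
The 11.7 kg side's 98.383 N exceeds the other side's 49.610 N, so that mass slides down and the 6.1 kg mass slides up. Taking that direction as positive, Newton's second law for the whole system gives 98.383 − 49.610 = (6.1 + 11.7) a, so a = 48.773 / 17.8 = 2.7401 m/s².

2.74 m/s²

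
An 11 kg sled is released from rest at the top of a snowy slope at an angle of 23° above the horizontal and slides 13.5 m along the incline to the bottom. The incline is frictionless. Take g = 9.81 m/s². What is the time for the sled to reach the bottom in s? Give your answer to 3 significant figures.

The weight component along the incline is mg sin 23° = 42.164 N and the normal force is N = mg cos 23° = 99.332 N.
With no friction, a = g sin 23° = 3.8331 m/s².
Starting from rest, L = ½at², so t = √(2L/a) = √(2 × 13.5 / 3.8331) = 2.6540 s.

2.65 s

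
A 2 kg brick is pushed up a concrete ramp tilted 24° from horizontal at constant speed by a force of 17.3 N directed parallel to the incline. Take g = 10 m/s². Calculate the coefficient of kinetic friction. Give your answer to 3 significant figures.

At constant speed ΣF = 0 along the incline. The applied 17.3 N acts up the slope; the weight component mg sin 24° = 8.135 N and kinetic friction μN both act down the slope.
So 17.3 = 8.135 + μ × 18.271, giving μ = (17.3 − 8.135) / 18.271 = 0.5016.

0.502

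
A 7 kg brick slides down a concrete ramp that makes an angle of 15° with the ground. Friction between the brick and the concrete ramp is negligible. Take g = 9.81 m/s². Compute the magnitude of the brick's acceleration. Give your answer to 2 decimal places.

2.54 m/s²

Resolving the weight along the incline: the component pulling the brick down the slope is mg sin 15° = 7 × 9.81 × 0.2588 = 17.772 N, and the normal force is N = mg cos 15° = 7 × 9.81 × 0.9659 = 66.328 N.
With no friction the net force along the incline is 17.772 N, so a = g sin 15° = 17.772 / 7 = 2.5389 m/s².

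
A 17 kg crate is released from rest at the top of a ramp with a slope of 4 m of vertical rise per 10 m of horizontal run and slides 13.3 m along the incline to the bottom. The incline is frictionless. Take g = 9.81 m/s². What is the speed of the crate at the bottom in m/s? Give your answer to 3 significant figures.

The weight component along the incline is mg sin 21.80° = 61.937 N and the normal force is N = mg cos 21.80° = 154.842 N.
With no friction, a = g sin 21.80° = 3.6433 m/s².
Starting from rest over a distance of 13.3 m, v² = 2aL = 2 × 3.6433 × 13.3 = 96.9118, so v = 9.8444 m/s.

9.84 m/s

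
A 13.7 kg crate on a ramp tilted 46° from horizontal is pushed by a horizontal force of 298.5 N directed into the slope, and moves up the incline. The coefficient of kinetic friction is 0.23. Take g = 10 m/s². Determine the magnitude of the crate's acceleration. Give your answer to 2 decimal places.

2.74 m/s²

The horizontal push has components F cos 46° = 298.5 × 0.6947 = 207.368 N up the incline and F sin 46° = 298.5 × 0.7193 = 214.711 N pressing into the surface.
The normal force is therefore N = mg cos 46° + F sin 46° = 95.174 + 214.711 = 309.885 N, and kinetic friction down the slope is μN = 0.23 × 309.885 = 71.274 N.
Along the incline: F cos 46° − mg sin 46° − μN = ma, so 207.368 − 98.544 − 71.274 = 13.7 a, giving a = 2.7409 m/s².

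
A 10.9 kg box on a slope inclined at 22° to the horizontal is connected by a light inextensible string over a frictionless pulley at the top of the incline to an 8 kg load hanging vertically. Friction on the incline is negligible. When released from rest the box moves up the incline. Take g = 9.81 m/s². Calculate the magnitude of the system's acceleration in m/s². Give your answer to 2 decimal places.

2.03 m/s²

For the box on the incline: the weight component along the slope is m₁g sin 22° = 10.9 × 9.81 × 0.3746 = 40.056 N and the normal force is N = m₁g cos 22° = 99.143 N.
Newton's second law for the box (up-slope positive): T − 40.056 = 10.9 a. For the hanging load (downward positive): 8 × 9.81 − T = 8 a.
Adding the two equations eliminates T: 38.424 = 18.9 a, so a = 2.0330 m/s².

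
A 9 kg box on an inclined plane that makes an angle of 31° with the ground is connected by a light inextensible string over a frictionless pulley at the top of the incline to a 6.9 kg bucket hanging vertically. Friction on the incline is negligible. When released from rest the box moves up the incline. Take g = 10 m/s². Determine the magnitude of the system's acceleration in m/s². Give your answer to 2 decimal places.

For the box on the incline: the weight component along the slope is m₁g sin 31° = 9 × 10 × 0.5150 = 46.350 N and the normal force is N = m₁g cos 31° = 77.145 N.
Newton's second law for the box (up-slope positive): T − 46.350 = 9 a. For the hanging bucket (downward positive): 6.9 × 10 − T = 6.9 a.
Adding the two equations eliminates T: 22.650 = 15.9 a, so a = 1.4245 m/s².

1.42 m/s²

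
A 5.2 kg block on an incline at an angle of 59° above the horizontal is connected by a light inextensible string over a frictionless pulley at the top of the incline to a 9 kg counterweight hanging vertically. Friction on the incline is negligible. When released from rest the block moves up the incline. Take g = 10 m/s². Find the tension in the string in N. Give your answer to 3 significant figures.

61.2 N

For the block on the incline: the weight component along the slope is m₁g sin 59° = 5.2 × 10 × 0.8572 = 44.574 N and the normal force is N = m₁g cos 59° = 26.782 N.
Newton's second law for the block (up-slope positive): T − 44.574 = 5.2 a. For the hanging counterweight (downward positive): 9 × 10 − T = 9 a.
Adding the two equations eliminates T: 45.426 = 14.2 a, so a = 3.1990 m/s².
Then from the hanging counterweight's equation, T = 9 × (10 − 3.1990) = 61.209 N.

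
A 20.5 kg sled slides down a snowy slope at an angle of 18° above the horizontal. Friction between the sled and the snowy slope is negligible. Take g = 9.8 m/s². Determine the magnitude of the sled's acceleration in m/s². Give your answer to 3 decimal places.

Resolving the weight along the incline: the component pulling the sled down the slope is mg sin 18° = 20.5 × 9.8 × 0.3090 = 62.078 N, and the normal force is N = mg cos 18° = 20.5 × 9.8 × 0.9511 = 191.076 N.
With no friction the net force along the incline is 62.078 N, so a = g sin 18° = 62.078 / 20.5 = 3.0282 m/s².

3.028 m/s²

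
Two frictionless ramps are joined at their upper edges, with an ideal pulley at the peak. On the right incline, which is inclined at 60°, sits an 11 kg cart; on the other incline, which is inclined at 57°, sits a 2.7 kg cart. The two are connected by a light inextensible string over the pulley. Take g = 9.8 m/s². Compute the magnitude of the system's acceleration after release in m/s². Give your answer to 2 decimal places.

5.19 m/s²

Resolve each weight along its own incline: the 11 kg mass has component 11 × 9.8 × sin 60° = 93.358 N down its slope, and the 2.7 kg mass has 2.7 × 9.8 × sin 57° = 22.191 N down its slope.
The 11 kg side's 93.358 N exceeds the other side's 22.191 N, so that mass slides down and the 2.7 kg mass slides up. Taking that direction as positive, Newton's second law for the whole system gives 93.358 − 22.191 = (11 + 2.7) a, so a = 71.167 / 13.7 = 5.1947 m/s².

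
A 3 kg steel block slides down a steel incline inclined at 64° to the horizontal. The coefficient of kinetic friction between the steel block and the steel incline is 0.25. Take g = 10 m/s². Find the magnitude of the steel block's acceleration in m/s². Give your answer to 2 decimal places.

Resolving the weight along the incline: the component pulling the steel block down the slope is mg sin 64° = 3 × 10 × 0.8988 = 26.964 N, and the normal force is N = mg cos 64° = 3 × 10 × 0.4384 = 13.152 N.
Kinetic friction acts up the slope with magnitude f = μN = 0.25 × 13.152 = 3.288 N.
Net force along the incline is 26.964 − 3.288 = 23.676 N, so a = 23.676 / 3 = 7.8920 m/s².

7.89 m/s²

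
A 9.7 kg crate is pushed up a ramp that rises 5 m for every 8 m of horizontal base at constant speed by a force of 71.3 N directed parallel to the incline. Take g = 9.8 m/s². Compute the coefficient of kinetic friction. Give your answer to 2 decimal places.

At constant speed ΣF = 0 along the incline. The applied 71.3 N acts up the slope; the weight component mg sin 32.01° = 50.382 N and kinetic friction μN both act down the slope.
So 71.3 = 50.382 + μ × 80.611, giving μ = (71.3 − 50.382) / 80.611 = 0.2595.

0.26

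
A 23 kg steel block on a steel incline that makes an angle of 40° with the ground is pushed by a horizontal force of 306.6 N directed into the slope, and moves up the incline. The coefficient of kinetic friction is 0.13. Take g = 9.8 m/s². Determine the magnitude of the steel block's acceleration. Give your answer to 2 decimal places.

The horizontal push has components F cos 40° = 306.6 × 0.7660 = 234.856 N up the incline and F sin 40° = 306.6 × 0.6428 = 197.082 N pressing into the surface.
The normal force is therefore N = mg cos 40° + F sin 40° = 172.656 + 197.082 = 369.738 N, and kinetic friction down the slope is μN = 0.13 × 369.738 = 48.066 N.
Along the incline: F cos 40° − mg sin 40° − μN = ma, so 234.856 − 144.887 − 48.066 = 23 a, giving a = 1.8219 m/s².

1.82 m/s²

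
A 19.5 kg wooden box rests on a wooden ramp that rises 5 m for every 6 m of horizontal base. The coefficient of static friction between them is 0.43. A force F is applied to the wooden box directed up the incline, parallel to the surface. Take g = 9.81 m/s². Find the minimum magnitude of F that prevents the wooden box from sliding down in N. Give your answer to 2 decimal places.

59.27 N

The normal force is N = mg cos 39.81° = 146.957 N. With F at its minimum the wooden box is on the verge of sliding down, so static friction is at its maximum μ_s N = 0.43 × 146.957 = 63.192 N and acts up the slope.
Equilibrium along the incline: F + μ_s N = mg sin 39.81°, so F = 122.464 − 63.192 = 59.272 N.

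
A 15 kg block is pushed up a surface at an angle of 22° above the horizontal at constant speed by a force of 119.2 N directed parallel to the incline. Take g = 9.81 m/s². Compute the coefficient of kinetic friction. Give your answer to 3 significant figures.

At constant speed ΣF = 0 along the incline. The applied 119.2 N acts up the slope; the weight component mg sin 22° = 55.123 N and kinetic friction μN both act down the slope.
So 119.2 = 55.123 + μ × 136.435, giving μ = (119.2 − 55.123) / 136.435 = 0.4697.

0.470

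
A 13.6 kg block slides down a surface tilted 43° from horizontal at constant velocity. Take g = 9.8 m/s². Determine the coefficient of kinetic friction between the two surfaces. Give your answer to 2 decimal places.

0.93

At constant velocity the net force along the incline is zero: mg sin 43° = μ mg cos 43°.
So μ = tan 43° = 0.6820 / 0.7314 = 0.9325.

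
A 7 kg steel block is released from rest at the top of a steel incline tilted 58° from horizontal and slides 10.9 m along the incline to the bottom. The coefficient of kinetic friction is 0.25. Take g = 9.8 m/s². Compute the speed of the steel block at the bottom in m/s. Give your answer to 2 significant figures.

12 m/s

The weight component along the incline is mg sin 58° = 58.176 N and the normal force is N = mg cos 58° = 36.352 N.
Friction up the slope is f = μN = 0.25 × 36.352 = 9.088 N, so the net downslope force is 58.176 − 9.088 = 49.088 N and a = 49.088 / 7 = 7.0126 m/s².
Starting from rest over a distance of 10.9 m, v² = 2aL = 2 × 7.0126 × 10.9 = 152.8747, so v = 12.3643 m/s.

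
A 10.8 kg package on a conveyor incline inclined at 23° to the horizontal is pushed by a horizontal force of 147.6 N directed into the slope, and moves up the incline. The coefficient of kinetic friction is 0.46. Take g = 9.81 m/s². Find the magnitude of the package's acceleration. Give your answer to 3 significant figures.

The horizontal push has components F cos 23° = 147.6 × 0.9205 = 135.866 N up the incline and F sin 23° = 147.6 × 0.3907 = 57.667 N pressing into the surface.
The normal force is therefore N = mg cos 23° + F sin 23° = 97.525 + 57.667 = 155.192 N, and kinetic friction down the slope is μN = 0.46 × 155.192 = 71.388 N.
Along the incline: F cos 23° − mg sin 23° − μN = ma, so 135.866 − 41.394 − 71.388 = 10.8 a, giving a = 2.1374 m/s².

2.14 m/s²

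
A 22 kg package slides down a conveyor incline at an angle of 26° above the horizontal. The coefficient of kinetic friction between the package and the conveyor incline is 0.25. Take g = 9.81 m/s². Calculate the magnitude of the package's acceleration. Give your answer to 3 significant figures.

Resolving the weight along the incline: the component pulling the package down the slope is mg sin 26° = 22 × 9.81 × 0.4384 = 94.615 N, and the normal force is N = mg cos 26° = 22 × 9.81 × 0.8988 = 193.979 N.
Kinetic friction acts up the slope with magnitude f = μN = 0.25 × 193.979 = 48.495 N.
Net force along the incline is 94.615 − 48.495 = 46.120 N, so a = 46.120 / 22 = 2.0964 m/s².

2.10 m/s²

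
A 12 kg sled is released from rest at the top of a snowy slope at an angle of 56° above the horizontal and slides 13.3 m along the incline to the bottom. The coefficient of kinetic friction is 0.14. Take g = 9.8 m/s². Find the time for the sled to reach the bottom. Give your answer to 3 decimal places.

1.901 s

The weight component along the incline is mg sin 56° = 97.495 N and the normal force is N = mg cos 56° = 65.761 N.
Friction up the slope is f = μN = 0.14 × 65.761 = 9.207 N, so the net downslope force is 97.495 − 9.207 = 88.288 N and a = 88.288 / 12 = 7.3573 m/s².
Starting from rest, L = ½at², so t = √(2L/a) = √(2 × 13.3 / 7.3573) = 1.9014 s.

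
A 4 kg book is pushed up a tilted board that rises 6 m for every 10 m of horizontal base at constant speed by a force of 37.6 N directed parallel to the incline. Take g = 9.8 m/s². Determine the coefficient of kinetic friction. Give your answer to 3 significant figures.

0.519

At constant speed ΣF = 0 along the incline. The applied 37.6 N acts up the slope; the weight component mg sin 30.96° = 20.168 N and kinetic friction μN both act down the slope.
So 37.6 = 20.168 + μ × 33.614, giving μ = (37.6 − 20.168) / 33.614 = 0.5186.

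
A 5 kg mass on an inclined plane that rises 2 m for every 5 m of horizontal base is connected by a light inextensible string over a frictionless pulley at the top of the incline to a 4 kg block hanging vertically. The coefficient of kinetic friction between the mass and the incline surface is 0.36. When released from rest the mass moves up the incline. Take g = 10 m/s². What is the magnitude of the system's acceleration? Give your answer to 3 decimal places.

0.524 m/s²

For the mass on the incline: the weight component along the slope is m₁g sin 21.80° = 5 × 10 × 0.3714 = 18.570 N and the normal force is N = m₁g cos 21.80° = 46.424 N.
Kinetic friction opposes the mass's motion up the incline: f = μN = 0.36 × 46.424 = 16.713 N acting down the slope.
Newton's second law for the mass (up-slope positive): T − 18.570 − 16.713 = 5 a. For the hanging block (downward positive): 4 × 10 − T = 4 a.
Adding the two equations eliminates T: 4.717 = 9 a, so a = 0.5241 m/s².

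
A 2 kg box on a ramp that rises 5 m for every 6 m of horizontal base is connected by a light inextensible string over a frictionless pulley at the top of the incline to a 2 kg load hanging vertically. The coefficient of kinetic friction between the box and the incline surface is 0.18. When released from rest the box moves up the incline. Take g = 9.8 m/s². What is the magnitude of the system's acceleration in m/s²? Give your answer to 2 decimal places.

1.09 m/s²

For the box on the incline: the weight component along the slope is m₁g sin 39.81° = 2 × 9.8 × 0.6402 = 12.548 N and the normal force is N = m₁g cos 39.81° = 15.057 N.
Kinetic friction opposes the box's motion up the incline: f = μN = 0.18 × 15.057 = 2.710 N acting down the slope.
Newton's second law for the box (up-slope positive): T − 12.548 − 2.710 = 2 a. For the hanging load (downward positive): 2 × 9.8 − T = 2 a.
Adding the two equations eliminates T: 4.342 = 4 a, so a = 1.0855 m/s².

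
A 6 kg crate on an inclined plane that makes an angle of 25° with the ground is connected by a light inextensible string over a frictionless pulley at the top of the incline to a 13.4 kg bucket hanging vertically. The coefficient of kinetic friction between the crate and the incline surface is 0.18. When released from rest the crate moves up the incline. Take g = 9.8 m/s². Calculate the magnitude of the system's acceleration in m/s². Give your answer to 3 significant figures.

4.99 m/s²

For the crate on the incline: the weight component along the slope is m₁g sin 25° = 6 × 9.8 × 0.4226 = 24.849 N and the normal force is N = m₁g cos 25° = 53.291 N.
Kinetic friction opposes the crate's motion up the incline: f = μN = 0.18 × 53.291 = 9.592 N acting down the slope.
Newton's second law for the crate (up-slope positive): T − 24.849 − 9.592 = 6 a. For the hanging bucket (downward positive): 13.4 × 9.8 − T = 13.4 a.
Adding the two equations eliminates T: 96.879 = 19.4 a, so a = 4.9938 m/s².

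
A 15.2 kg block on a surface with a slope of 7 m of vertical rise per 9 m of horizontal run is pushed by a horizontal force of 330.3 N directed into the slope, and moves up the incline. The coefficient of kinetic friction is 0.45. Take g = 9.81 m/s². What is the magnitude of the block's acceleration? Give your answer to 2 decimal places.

The horizontal push has components F cos 37.87° = 330.3 × 0.7894 = 260.739 N up the incline and F sin 37.87° = 330.3 × 0.6139 = 202.771 N pressing into the surface.
The normal force is therefore N = mg cos 37.87° + F sin 37.87° = 117.709 + 202.771 = 320.480 N, and kinetic friction down the slope is μN = 0.45 × 320.480 = 144.216 N.
Along the incline: F cos 37.87° − mg sin 37.87° − μN = ma, so 260.739 − 91.540 − 144.216 = 15.2 a, giving a = 1.6436 m/s².

1.64 m/s²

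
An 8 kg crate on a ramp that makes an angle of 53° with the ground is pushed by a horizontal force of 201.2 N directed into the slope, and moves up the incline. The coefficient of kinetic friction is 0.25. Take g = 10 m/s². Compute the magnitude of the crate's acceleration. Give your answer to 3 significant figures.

The horizontal push has components F cos 53° = 201.2 × 0.6018 = 121.082 N up the incline and F sin 53° = 201.2 × 0.7986 = 160.678 N pressing into the surface.
The normal force is therefore N = mg cos 53° + F sin 53° = 48.144 + 160.678 = 208.822 N, and kinetic friction down the slope is μN = 0.25 × 208.822 = 52.206 N.
Along the incline: F cos 53° − mg sin 53° − μN = ma, so 121.082 − 63.888 − 52.206 = 8 a, giving a = 0.6235 m/s².

0.623 m/s²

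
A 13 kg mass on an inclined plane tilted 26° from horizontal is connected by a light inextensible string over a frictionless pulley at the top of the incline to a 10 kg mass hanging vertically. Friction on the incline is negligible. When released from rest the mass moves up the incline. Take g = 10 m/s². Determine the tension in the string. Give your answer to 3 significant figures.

81.3 N

For the mass on the incline: the weight component along the slope is m₁g sin 26° = 13 × 10 × 0.4384 = 56.992 N and the normal force is N = m₁g cos 26° = 116.843 N.
Newton's second law for the mass (up-slope positive): T − 56.992 = 13 a. For the hanging mass (downward positive): 10 × 10 − T = 10 a.
Adding the two equations eliminates T: 43.008 = 23 a, so a = 1.8699 m/s².
Then from the hanging mass's equation, T = 10 × (10 − 1.8699) = 81.301 N.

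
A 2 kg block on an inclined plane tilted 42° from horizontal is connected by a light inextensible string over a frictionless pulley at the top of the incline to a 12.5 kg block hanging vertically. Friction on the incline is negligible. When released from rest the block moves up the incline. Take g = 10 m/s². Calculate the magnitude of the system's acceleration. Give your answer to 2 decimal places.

7.70 m/s²

For the block on the incline: the weight component along the slope is m₁g sin 42° = 2 × 10 × 0.6691 = 13.382 N and the normal force is N = m₁g cos 42° = 14.863 N.
Newton's second law for the block (up-slope positive): T − 13.382 = 2 a. For the hanging block (downward positive): 12.5 × 10 − T = 12.5 a.
Adding the two equations eliminates T: 111.618 = 14.5 a, so a = 7.6978 m/s².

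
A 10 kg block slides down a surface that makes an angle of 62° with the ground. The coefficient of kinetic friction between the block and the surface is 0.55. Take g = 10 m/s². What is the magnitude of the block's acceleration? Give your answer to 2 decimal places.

6.25 m/s²

Resolving the weight along the incline: the component pulling the block down the slope is mg sin 62° = 10 × 10 × 0.8829 = 88.290 N, and the normal force is N = mg cos 62° = 10 × 10 × 0.4695 = 46.950 N.
Kinetic friction acts up the slope with magnitude f = μN = 0.55 × 46.950 = 25.823 N.
Net force along the incline is 88.290 − 25.823 = 62.467 N, so a = 62.467 / 10 = 6.2467 m/s².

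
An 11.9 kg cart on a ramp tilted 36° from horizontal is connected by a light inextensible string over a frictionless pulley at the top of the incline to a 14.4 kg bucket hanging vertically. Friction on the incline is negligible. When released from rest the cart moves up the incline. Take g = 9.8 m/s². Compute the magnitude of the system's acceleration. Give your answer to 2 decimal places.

For the cart on the incline: the weight component along the slope is m₁g sin 36° = 11.9 × 9.8 × 0.5878 = 68.549 N and the normal force is N = m₁g cos 36° = 94.348 N.
Newton's second law for the cart (up-slope positive): T − 68.549 = 11.9 a. For the hanging bucket (downward positive): 14.4 × 9.8 − T = 14.4 a.
Adding the two equations eliminates T: 72.571 = 26.3 a, so a = 2.7594 m/s².

2.76 m/s²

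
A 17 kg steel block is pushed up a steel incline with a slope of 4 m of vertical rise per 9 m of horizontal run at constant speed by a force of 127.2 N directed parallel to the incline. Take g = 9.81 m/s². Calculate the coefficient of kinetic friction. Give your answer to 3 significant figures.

0.390

At constant speed ΣF = 0 along the incline. The applied 127.2 N acts up the slope; the weight component mg sin 23.96° = 67.732 N and kinetic friction μN both act down the slope.
So 127.2 = 67.732 + μ × 152.396, giving μ = (127.2 − 67.732) / 152.396 = 0.3902.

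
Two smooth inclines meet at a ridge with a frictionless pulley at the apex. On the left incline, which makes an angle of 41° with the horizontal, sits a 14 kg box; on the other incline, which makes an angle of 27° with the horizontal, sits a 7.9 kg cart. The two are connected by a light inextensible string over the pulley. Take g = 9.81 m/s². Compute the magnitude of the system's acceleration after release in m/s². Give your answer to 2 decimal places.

2.51 m/s²

Resolve each weight along its own incline: the 14 kg mass has component 14 × 9.81 × sin 41° = 90.103 N down its slope, and the 7.9 kg mass has 7.9 × 9.81 × sin 27° = 35.184 N down its slope.
The 14 kg side's 90.103 N exceeds the other side's 35.184 N, so that mass slides down and the 7.9 kg mass slides up. Taking that direction as positive, Newton's second law for the whole system gives 90.103 − 35.184 = (14 + 7.9) a, so a = 54.919 / 21.9 = 2.5077 m/s².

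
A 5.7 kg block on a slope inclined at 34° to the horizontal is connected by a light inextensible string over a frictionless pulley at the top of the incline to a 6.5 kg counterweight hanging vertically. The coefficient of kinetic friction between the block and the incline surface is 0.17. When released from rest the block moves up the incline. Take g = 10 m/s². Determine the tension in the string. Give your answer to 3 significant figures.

For the block on the incline: the weight component along the slope is m₁g sin 34° = 5.7 × 10 × 0.5592 = 31.874 N and the normal force is N = m₁g cos 34° = 47.255 N.
Kinetic friction opposes the block's motion up the incline: f = μN = 0.17 × 47.255 = 8.033 N acting down the slope.
Newton's second law for the block (up-slope positive): T − 31.874 − 8.033 = 5.7 a. For the hanging counterweight (downward positive): 6.5 × 10 − T = 6.5 a.
Adding the two equations eliminates T: 25.093 = 12.2 a, so a = 2.0568 m/s².
Then from the hanging counterweight's equation, T = 6.5 × (10 − 2.0568) = 51.631 N.

51.6 N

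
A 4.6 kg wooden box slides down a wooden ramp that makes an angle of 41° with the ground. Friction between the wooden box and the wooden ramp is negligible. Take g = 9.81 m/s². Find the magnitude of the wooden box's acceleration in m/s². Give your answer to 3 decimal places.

6.436 m/s²

Resolving the weight along the incline: the component pulling the wooden box down the slope is mg sin 41° = 4.6 × 9.81 × 0.6561 = 29.607 N, and the normal force is N = mg cos 41° = 4.6 × 9.81 × 0.7547 = 34.057 N.
With no friction the net force along the incline is 29.607 N, so a = g sin 41° = 29.607 / 4.6 = 6.4363 m/s².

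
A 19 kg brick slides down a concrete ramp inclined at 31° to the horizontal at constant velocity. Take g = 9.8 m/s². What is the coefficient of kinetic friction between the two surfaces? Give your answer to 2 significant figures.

At constant velocity the net force along the incline is zero: mg sin 31° = μ mg cos 31°.
So μ = tan 31° = 0.5150 / 0.8572 = 0.6008.

0.60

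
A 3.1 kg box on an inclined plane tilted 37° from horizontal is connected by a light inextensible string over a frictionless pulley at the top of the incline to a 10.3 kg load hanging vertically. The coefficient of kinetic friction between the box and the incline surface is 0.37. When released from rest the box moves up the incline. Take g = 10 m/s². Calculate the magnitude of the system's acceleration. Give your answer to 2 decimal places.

5.61 m/s²

For the box on the incline: the weight component along the slope is m₁g sin 37° = 3.1 × 10 × 0.6018 = 18.656 N and the normal force is N = m₁g cos 37° = 24.758 N.
Kinetic friction opposes the box's motion up the incline: f = μN = 0.37 × 24.758 = 9.160 N acting down the slope.
Newton's second law for the box (up-slope positive): T − 18.656 − 9.160 = 3.1 a. For the hanging load (downward positive): 10.3 × 10 − T = 10.3 a.
Adding the two equations eliminates T: 75.184 = 13.4 a, so a = 5.6107 m/s².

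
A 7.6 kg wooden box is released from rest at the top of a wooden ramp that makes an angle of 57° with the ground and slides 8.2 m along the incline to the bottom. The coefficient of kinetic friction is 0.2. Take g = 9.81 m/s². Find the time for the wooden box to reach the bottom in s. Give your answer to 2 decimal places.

1.51 s

The weight component along the incline is mg sin 57° = 62.528 N and the normal force is N = mg cos 57° = 40.606 N.
Friction up the slope is f = μN = 0.2 × 40.606 = 8.121 N, so the net downslope force is 62.528 − 8.121 = 54.407 N and a = 54.407 / 7.6 = 7.1588 m/s².
Starting from rest, L = ½at², so t = √(2L/a) = √(2 × 8.2 / 7.1588) = 1.5136 s.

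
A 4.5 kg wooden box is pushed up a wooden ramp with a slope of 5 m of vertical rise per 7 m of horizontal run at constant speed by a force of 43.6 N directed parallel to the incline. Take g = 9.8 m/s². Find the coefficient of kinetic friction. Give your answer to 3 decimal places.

At constant speed ΣF = 0 along the incline. The applied 43.6 N acts up the slope; the weight component mg sin 35.54° = 25.633 N and kinetic friction μN both act down the slope.
So 43.6 = 25.633 + μ × 35.886, giving μ = (43.6 − 25.633) / 35.886 = 0.5007.

0.501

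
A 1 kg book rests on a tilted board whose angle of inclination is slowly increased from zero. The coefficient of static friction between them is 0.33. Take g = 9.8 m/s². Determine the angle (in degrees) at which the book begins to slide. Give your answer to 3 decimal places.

18.263°

At the threshold of sliding, static friction is at its maximum μ_s N and exactly balances the weight component along the incline: mg sin θ = μ_s mg cos θ.
Hence tan θ = μ_s = 0.33, so θ = arctan(0.33) = 18.2629°.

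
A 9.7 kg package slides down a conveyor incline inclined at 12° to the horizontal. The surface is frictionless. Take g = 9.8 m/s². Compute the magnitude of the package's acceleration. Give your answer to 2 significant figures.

2.0 m/s²

Resolving the weight along the incline: the component pulling the package down the slope is mg sin 12° = 9.7 × 9.8 × 0.2079 = 19.763 N, and the normal force is N = mg cos 12° = 9.7 × 9.8 × 0.9781 = 92.978 N.
With no friction the net force along the incline is 19.763 N, so a = g sin 12° = 19.763 / 9.7 = 2.0374 m/s².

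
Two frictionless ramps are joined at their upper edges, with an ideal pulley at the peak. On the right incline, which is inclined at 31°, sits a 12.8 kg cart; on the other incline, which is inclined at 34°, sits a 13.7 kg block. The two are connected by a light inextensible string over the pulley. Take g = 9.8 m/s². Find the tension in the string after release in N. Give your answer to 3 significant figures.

69.7 N

Resolve each weight along its own incline: the 12.8 kg mass has component 12.8 × 9.8 × sin 31° = 64.606 N down its slope, and the 13.7 kg mass has 13.7 × 9.8 × sin 34° = 75.077 N down its slope.
The 13.7 kg side's 75.077 N exceeds the other side's 64.606 N, so that mass slides down and the 12.8 kg mass slides up. Taking that direction as positive, Newton's second law for the whole system gives 75.077 − 64.606 = (12.8 + 13.7) a, so a = 10.471 / 26.5 = 0.3951 m/s².
For the 12.8 kg mass (up-slope positive): T − 64.606 = 12.8 × 0.3951, so T = 69.663 N.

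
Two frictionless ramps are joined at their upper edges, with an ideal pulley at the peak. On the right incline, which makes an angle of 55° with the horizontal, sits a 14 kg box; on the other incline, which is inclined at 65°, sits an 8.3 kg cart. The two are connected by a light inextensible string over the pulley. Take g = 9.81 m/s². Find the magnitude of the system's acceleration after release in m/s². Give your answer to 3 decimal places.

1.736 m/s²

Resolve each weight along its own incline: the 14 kg mass has component 14 × 9.81 × sin 55° = 112.502 N down its slope, and the 8.3 kg mass has 8.3 × 9.81 × sin 65° = 73.794 N down its slope.
The 14 kg side's 112.502 N exceeds the other side's 73.794 N, so that mass slides down and the 8.3 kg mass slides up. Taking that direction as positive, Newton's second law for the whole system gives 112.502 − 73.794 = (14 + 8.3) a, so a = 38.708 / 22.3 = 1.7358 m/s².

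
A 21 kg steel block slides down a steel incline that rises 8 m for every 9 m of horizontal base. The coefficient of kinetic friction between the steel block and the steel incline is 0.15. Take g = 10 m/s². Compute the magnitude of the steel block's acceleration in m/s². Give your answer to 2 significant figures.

Resolving the weight along the incline: the component pulling the steel block down the slope is mg sin 41.63° = 21 × 10 × 0.6644 = 139.524 N, and the normal force is N = mg cos 41.63° = 21 × 10 × 0.7474 = 156.954 N.
Kinetic friction acts up the slope with magnitude f = μN = 0.15 × 156.954 = 23.543 N.
Net force along the incline is 139.524 − 23.543 = 115.981 N, so a = 115.981 / 21 = 5.5229 m/s².

5.5 m/s²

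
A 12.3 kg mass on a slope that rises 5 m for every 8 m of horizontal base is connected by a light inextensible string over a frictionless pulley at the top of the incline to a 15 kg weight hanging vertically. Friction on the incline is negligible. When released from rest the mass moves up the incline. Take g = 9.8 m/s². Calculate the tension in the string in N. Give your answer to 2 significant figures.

For the mass on the incline: the weight component along the slope is m₁g sin 32.01° = 12.3 × 9.8 × 0.5300 = 63.886 N and the normal force is N = m₁g cos 32.01° = 102.218 N.
Newton's second law for the mass (up-slope positive): T − 63.886 = 12.3 a. For the hanging weight (downward positive): 15 × 9.8 − T = 15 a.
Adding the two equations eliminates T: 83.114 = 27.3 a, so a = 3.0445 m/s².
Then from the hanging weight's equation, T = 15 × (9.8 − 3.0445) = 101.333 N.

100 N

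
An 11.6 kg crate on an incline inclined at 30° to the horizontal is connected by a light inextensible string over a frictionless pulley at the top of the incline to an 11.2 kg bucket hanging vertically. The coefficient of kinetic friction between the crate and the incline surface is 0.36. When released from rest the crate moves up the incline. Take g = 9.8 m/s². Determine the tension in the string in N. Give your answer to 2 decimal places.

101.17 N

For the crate on the incline: the weight component along the slope is m₁g sin 30° = 11.6 × 9.8 × 0.5000 = 56.840 N and the normal force is N = m₁g cos 30° = 98.450 N.
Kinetic friction opposes the crate's motion up the incline: f = μN = 0.36 × 98.450 = 35.442 N acting down the slope.
Newton's second law for the crate (up-slope positive): T − 56.840 − 35.442 = 11.6 a. For the hanging bucket (downward positive): 11.2 × 9.8 − T = 11.2 a.
Adding the two equations eliminates T: 17.478 = 22.8 a, so a = 0.7666 m/s².
Then from the hanging bucket's equation, T = 11.2 × (9.8 − 0.7666) = 101.174 N.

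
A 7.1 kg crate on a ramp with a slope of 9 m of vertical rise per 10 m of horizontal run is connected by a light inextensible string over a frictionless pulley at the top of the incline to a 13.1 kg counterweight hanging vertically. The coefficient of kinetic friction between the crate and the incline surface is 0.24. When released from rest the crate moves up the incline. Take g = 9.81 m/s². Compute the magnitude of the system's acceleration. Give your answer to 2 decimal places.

3.44 m/s²

For the crate on the incline: the weight component along the slope is m₁g sin 41.99° = 7.1 × 9.81 × 0.6690 = 46.597 N and the normal force is N = m₁g cos 41.99° = 51.771 N.
Kinetic friction opposes the crate's motion up the incline: f = μN = 0.24 × 51.771 = 12.425 N acting down the slope.
Newton's second law for the crate (up-slope positive): T − 46.597 − 12.425 = 7.1 a. For the hanging counterweight (downward positive): 13.1 × 9.81 − T = 13.1 a.
Adding the two equations eliminates T: 69.489 = 20.2 a, so a = 3.4400 m/s².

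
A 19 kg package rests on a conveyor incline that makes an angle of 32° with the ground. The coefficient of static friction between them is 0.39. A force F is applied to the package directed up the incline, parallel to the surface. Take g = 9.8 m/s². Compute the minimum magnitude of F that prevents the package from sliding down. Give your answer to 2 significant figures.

37 N

The normal force is N = mg cos 32° = 157.907 N. With F at its minimum the package is on the verge of sliding down, so static friction is at its maximum μ_s N = 0.39 × 157.907 = 61.584 N and acts up the slope.
Equilibrium along the incline: F + μ_s N = mg sin 32°, so F = 98.671 − 61.584 = 37.087 N.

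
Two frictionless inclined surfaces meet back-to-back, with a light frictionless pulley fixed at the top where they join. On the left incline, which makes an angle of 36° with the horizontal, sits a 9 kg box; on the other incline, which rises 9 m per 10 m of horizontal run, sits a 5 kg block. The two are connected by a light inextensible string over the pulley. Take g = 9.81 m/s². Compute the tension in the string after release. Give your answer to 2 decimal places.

39.63 N

Resolve each weight along its own incline: the 9 kg mass has component 9 × 9.81 × sin 36° = 51.896 N down its slope, and the 5 kg mass has 5 × 9.81 × sin 41.99° = 32.813 N down its slope.
The 9 kg side's 51.896 N exceeds the other side's 32.813 N, so that mass slides down and the 5 kg mass slides up. Taking that direction as positive, Newton's second law for the whole system gives 51.896 − 32.813 = (9 + 5) a, so a = 19.083 / 14 = 1.3631 m/s².
For the 5 kg mass (up-slope positive): T − 32.813 = 5 × 1.3631, so T = 39.629 N.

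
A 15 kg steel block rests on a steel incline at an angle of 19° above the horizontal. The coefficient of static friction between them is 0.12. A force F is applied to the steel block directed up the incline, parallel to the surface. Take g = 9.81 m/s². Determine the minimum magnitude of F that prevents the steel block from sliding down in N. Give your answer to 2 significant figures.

31 N

The normal force is N = mg cos 19° = 139.133 N. With F at its minimum the steel block is on the verge of sliding down, so static friction is at its maximum μ_s N = 0.12 × 139.133 = 16.696 N and acts up the slope.
Equilibrium along the incline: F + μ_s N = mg sin 19°, so F = 47.907 − 16.696 = 31.211 N.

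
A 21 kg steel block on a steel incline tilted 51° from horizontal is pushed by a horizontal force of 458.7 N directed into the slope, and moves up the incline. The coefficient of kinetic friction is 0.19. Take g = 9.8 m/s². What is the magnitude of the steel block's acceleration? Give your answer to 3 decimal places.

The horizontal push has components F cos 51° = 458.7 × 0.6293 = 288.660 N up the incline and F sin 51° = 458.7 × 0.7771 = 356.456 N pressing into the surface.
The normal force is therefore N = mg cos 51° + F sin 51° = 129.510 + 356.456 = 485.966 N, and kinetic friction down the slope is μN = 0.19 × 485.966 = 92.334 N.
Along the incline: F cos 51° − mg sin 51° − μN = ma, so 288.660 − 159.927 − 92.334 = 21 a, giving a = 1.7333 m/s².

1.733 m/s²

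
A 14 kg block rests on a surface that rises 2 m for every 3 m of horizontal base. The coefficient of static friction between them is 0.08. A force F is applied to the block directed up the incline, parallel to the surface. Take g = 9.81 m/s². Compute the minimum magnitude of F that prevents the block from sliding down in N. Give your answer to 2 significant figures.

67 N

The normal force is N = mg cos 33.69° = 114.274 N. With F at its minimum the block is on the verge of sliding down, so static friction is at its maximum μ_s N = 0.08 × 114.274 = 9.142 N and acts up the slope.
Equilibrium along the incline: F + μ_s N = mg sin 33.69°, so F = 76.183 − 9.142 = 67.041 N.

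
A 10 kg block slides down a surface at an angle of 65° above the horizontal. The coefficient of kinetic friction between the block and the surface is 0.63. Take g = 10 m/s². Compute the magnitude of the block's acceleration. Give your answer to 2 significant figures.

6.4 m/s²

Resolving the weight along the incline: the component pulling the block down the slope is mg sin 65° = 10 × 10 × 0.9063 = 90.630 N, and the normal force is N = mg cos 65° = 10 × 10 × 0.4226 = 42.260 N.
Kinetic friction acts up the slope with magnitude f = μN = 0.63 × 42.260 = 26.624 N.
Net force along the incline is 90.630 − 26.624 = 64.006 N, so a = 64.006 / 10 = 6.4006 m/s².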